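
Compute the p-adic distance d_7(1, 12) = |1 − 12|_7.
d_7(1, 12) = 1

Step 1 — x − y = 1 − 12 = -11. Step 2 — v_7(-11) = 0 (factor: -11 = −(7^0 · 11); the sign does not affect v_p). Step 3 — |x − y|_7 = 7^{0} = 1.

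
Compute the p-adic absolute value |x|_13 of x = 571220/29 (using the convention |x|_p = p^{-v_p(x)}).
|571220/29|_13 = 1/28561

Step 1 — compute v_13(x) by factoring powers of 13 out of the numerator and denominator: v_13(571220/29) = 4. Step 2 — apply |x|_p = p^{-v_p(x)} = 13^{-4} = 1/28561.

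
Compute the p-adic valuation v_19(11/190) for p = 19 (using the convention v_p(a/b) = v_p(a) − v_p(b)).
v_19(11/190) = -1

Factor powers of 19 from the numerator and denominator of the reduced fraction: 11 = 19^0 · 11 and 190 = 19^1 · 10. Apply v_p(a/b) = v_p(a) − v_p(b): v_19(11/190) = 0 − 1 = -1.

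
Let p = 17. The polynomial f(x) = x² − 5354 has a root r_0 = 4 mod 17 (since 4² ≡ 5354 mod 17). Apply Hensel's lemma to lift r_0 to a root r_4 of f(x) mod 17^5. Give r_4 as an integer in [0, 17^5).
r_4 = 574842 (mod 1419857)

Hensel's recurrence: r_{i+1} = r_i − f(r_i)·(f′(r_i))^{-1} mod 17^{i+2}, with f′(x) = 2x. Iterate:
  r_0 = 4 (mod 17)
  r_1 = 21 (mod 289)
  r_2 = 21 (mod 4913)
  r_3 = 73716 (mod 83521)
  r_4 = 574842 (mod 1419857)
Final: r_4 = 574842, and one checks f(r_4) ≡ 0 mod 17^5.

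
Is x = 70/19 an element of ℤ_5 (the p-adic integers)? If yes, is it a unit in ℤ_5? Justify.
x ∈ ℤ_5 but not a unit; v_5(x) = 1 > 0

ℤ_5 = {x ∈ ℚ_5 : v_5(x) ≥ 0} and ℤ_5^× = {x ∈ ℤ_5 : v_5(x) = 0}. Here v_5(70/19) = v_5(num) − v_5(den) = 1; compare against these criteria.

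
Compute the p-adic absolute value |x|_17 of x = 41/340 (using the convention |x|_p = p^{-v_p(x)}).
|41/340|_17 = 17

Step 1 — compute v_17(x) by factoring powers of 17 out of the numerator and denominator: v_17(41/340) = -1. Step 2 — apply |x|_p = p^{-v_p(x)} = 17^{1} = 17.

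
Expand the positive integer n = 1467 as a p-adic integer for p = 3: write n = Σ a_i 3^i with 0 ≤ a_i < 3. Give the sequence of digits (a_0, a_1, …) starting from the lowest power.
(a_0, a_1, …) = (0, 0, 1, 0, 0, 0, 2)

Repeated division by 3 gives the digits low-to-high: 1467 = 1·3^2 + 2·3^6. Digit sequence: (0, 0, 1, 0, 0, 0, 2).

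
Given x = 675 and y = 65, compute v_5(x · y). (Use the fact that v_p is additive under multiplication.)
v_5(43875) = 3

v_p(x) = 2 (factor: 675 = 5^2 · 27); v_p(y) = 1 (factor: 65 = 5^1 · 13). Additivity: v_p(xy) = v_p(x) + v_p(y) = 2 + 1 = 3. (Direct check: xy = 43875 = 5^3 · (351).)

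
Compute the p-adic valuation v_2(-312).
v_2(-312) = 3

v_2(n) is the largest exponent k such that 2^k divides n. Factor out: -312 = -2^3 · 39. (Sign doesn't affect v_p.) So v_2(-312) = 3.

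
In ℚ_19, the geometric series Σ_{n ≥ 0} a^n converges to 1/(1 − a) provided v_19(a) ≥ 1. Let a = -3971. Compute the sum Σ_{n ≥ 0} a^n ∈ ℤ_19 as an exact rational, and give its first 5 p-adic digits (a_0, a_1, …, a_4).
Σ a^n = 1/(1 − a) = 1/3972;  first 5 digits = (1, 0, 8, 18, 6)

v_19(a) = 2 ≥ 1, so the series converges in ℤ_19 to 1/(1 − a) = 1/(1 − (-3971)) = 1/3972. Expand this rational in ℤ_19: compute digits iteratively via d_i = x_i mod 19, x_{i+1} = (x_i − d_i)/19. The first 5 digits are (1, 0, 8, 18, 6).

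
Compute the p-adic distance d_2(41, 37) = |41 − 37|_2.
d_2(41, 37) = 1/4

Step 1 — x − y = 41 − 37 = 4. Step 2 — v_2(4) = 2 (factor: 4 = (2^2 · 1); the sign does not affect v_p). Step 3 — |x − y|_2 = 2^{-2} = 1/4.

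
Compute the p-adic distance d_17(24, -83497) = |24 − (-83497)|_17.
d_17(24, -83497) = 1/83521

Step 1 — x − y = 24 − (-83497) = 83521. Step 2 — v_17(83521) = 4 (factor: 83521 = (17^4 · 1); the sign does not affect v_p). Step 3 — |x − y|_17 = 17^{-4} = 1/83521.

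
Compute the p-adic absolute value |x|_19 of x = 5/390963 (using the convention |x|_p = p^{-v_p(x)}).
|5/390963|_19 = 130321

Step 1 — compute v_19(x) by factoring powers of 19 out of the numerator and denominator: v_19(5/390963) = -4. Step 2 — apply |x|_p = p^{-v_p(x)} = 19^{4} = 130321.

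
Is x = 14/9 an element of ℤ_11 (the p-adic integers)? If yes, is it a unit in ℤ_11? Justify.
x ∈ ℤ_11^× (unit); v_11(x) = 0

ℤ_11 = {x ∈ ℚ_11 : v_11(x) ≥ 0} and ℤ_11^× = {x ∈ ℤ_11 : v_11(x) = 0}. Here v_11(14/9) = v_11(num) − v_11(den) = 0; compare against these criteria.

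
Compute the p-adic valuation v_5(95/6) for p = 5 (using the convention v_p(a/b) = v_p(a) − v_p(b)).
v_5(95/6) = 1

Factor powers of 5 from the numerator and denominator of the reduced fraction: 95 = 5^1 · 19 and 6 = 5^0 · 6. Apply v_p(a/b) = v_p(a) − v_p(b): v_5(95/6) = 1 − 0 = 1.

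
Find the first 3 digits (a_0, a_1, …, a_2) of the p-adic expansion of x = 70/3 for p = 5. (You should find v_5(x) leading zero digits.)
(a_0, …, a_2) = (0, 3, 2)

v_5(70/3) = 1, so a_0 = ... = a_0 = 0. Factor out: x = 5^1 · u with u = 14/3 a unit in ℤ_5. Expand u iteratively via a_{v+i} = u_i mod 5, u_{i+1} = (u_i − a_{v+i})/5:
  u_0 = 14/3;  a_1 = 3;  u_1 = (u_0 − 3)/5 = 1/3
  u_1 = 1/3;  a_2 = 2;  u_2 = (u_1 − 2)/5 = -1/3
Digits: (0, 3, 2).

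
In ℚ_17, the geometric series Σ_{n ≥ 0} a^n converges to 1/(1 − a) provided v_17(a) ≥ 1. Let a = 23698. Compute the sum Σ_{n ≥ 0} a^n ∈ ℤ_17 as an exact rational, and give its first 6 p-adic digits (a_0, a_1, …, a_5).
Σ a^n = 1/(1 − a) = -1/23697;  first 6 digits = (1, 0, 14, 4, 9, 4)

v_17(a) = 2 ≥ 1, so the series converges in ℤ_17 to 1/(1 − a) = 1/(1 − 23698) = -1/23697. Expand this rational in ℤ_17: compute digits iteratively via d_i = x_i mod 17, x_{i+1} = (x_i − d_i)/17. The first 6 digits are (1, 0, 14, 4, 9, 4).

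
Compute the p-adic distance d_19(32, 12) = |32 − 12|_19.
d_19(32, 12) = 1

Step 1 — x − y = 32 − 12 = 20. Step 2 — v_19(20) = 0 (factor: 20 = (19^0 · 20); the sign does not affect v_p). Step 3 — |x − y|_19 = 19^{0} = 1.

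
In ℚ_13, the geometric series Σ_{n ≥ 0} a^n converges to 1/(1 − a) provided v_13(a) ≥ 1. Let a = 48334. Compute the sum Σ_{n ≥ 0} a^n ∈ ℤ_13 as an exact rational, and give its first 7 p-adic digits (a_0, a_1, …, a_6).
Σ a^n = 1/(1 − a) = -1/48333;  first 7 digits = (1, 0, 0, 9, 1, 0, 3)

v_13(a) = 3 ≥ 1, so the series converges in ℤ_13 to 1/(1 − a) = 1/(1 − 48334) = -1/48333. Expand this rational in ℤ_13: compute digits iteratively via d_i = x_i mod 13, x_{i+1} = (x_i − d_i)/13. The first 7 digits are (1, 0, 0, 9, 1, 0, 3).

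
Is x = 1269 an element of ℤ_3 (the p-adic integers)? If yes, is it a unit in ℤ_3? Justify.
x ∈ ℤ_3 but not a unit; v_3(x) = 3 > 0

ℤ_3 = {x ∈ ℚ_3 : v_3(x) ≥ 0} and ℤ_3^× = {x ∈ ℤ_3 : v_3(x) = 0}. Here v_3(1269) = v_3(num) − v_3(den) = 3; compare against these criteria.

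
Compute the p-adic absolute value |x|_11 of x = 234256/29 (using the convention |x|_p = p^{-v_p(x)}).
|234256/29|_11 = 1/14641

Step 1 — compute v_11(x) by factoring powers of 11 out of the numerator and denominator: v_11(234256/29) = 4. Step 2 — apply |x|_p = p^{-v_p(x)} = 11^{-4} = 1/14641.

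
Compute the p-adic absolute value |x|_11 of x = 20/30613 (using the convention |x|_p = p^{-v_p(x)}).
|20/30613|_11 = 1331

Step 1 — compute v_11(x) by factoring powers of 11 out of the numerator and denominator: v_11(20/30613) = -3. Step 2 — apply |x|_p = p^{-v_p(x)} = 11^{3} = 1331.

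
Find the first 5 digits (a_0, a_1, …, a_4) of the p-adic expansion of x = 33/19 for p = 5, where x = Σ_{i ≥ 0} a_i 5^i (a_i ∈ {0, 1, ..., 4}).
(a_0, …, a_4) = (2, 1, 4, 1, 2)

v_5(33/19) = 0 (numerator and denominator both coprime to 5), so x ∈ ℤ_5^×. Compute digits iteratively via a_i = x_i mod 5, x_{i+1} = (x_i − a_i)/5, with x_0 = x:
  x_0 = 33/19;  a_0 = 2;  x_1 = (x_0 − 2)/5 = -1/19
  x_1 = -1/19;  a_1 = 1;  x_2 = (x_1 − 1)/5 = -4/19
  x_2 = -4/19;  a_2 = 4;  x_3 = (x_2 − 4)/5 = -16/19
  x_3 = -16/19;  a_3 = 1;  x_4 = (x_3 − 1)/5 = -7/19
  x_4 = -7/19;  a_4 = 2;  x_5 = (x_4 − 2)/5 = -9/19
Digits: (2, 1, 4, 1, 2).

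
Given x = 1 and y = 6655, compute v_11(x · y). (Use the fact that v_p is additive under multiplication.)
v_11(6655) = 3

v_p(x) = 0 (factor: 1 = 11^0 · 1); v_p(y) = 3 (factor: 6655 = 11^3 · 5). Additivity: v_p(xy) = v_p(x) + v_p(y) = 0 + 3 = 3. (Direct check: xy = 6655 = 11^3 · (5).)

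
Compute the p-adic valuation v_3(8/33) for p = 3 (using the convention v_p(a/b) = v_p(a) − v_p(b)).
v_3(8/33) = -1

Factor powers of 3 from the numerator and denominator of the reduced fraction: 8 = 3^0 · 8 and 33 = 3^1 · 11. Apply v_p(a/b) = v_p(a) − v_p(b): v_3(8/33) = 0 − 1 = -1.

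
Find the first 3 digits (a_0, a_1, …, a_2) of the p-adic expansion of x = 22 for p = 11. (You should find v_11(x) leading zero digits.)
(a_0, …, a_2) = (0, 2, 0)

v_11(22) = 1, so a_0 = ... = a_0 = 0. Factor out: x = 11^1 · u with u = 2 a unit in ℤ_11. Expand u iteratively via a_{v+i} = u_i mod 11, u_{i+1} = (u_i − a_{v+i})/11:
  u_0 = 2;  a_1 = 2;  u_1 = (u_0 − 2)/11 = 0
  u_1 = 0;  a_2 = 0;  u_2 = (u_1 − 0)/11 = 0
Digits: (0, 2, 0).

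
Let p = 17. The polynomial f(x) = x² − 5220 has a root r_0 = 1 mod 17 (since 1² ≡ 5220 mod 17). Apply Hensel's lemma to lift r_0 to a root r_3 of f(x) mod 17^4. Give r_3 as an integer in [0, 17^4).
r_3 = 69514 (mod 83521)

Hensel's recurrence: r_{i+1} = r_i − f(r_i)·(f′(r_i))^{-1} mod 17^{i+2}, with f′(x) = 2x. Iterate:
  r_0 = 1 (mod 17)
  r_1 = 154 (mod 289)
  r_2 = 732 (mod 4913)
  r_3 = 69514 (mod 83521)
Final: r_3 = 69514, and one checks f(r_3) ≡ 0 mod 17^4.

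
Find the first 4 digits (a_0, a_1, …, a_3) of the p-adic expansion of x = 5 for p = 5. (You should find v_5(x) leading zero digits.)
(a_0, …, a_3) = (0, 1, 0, 0)

v_5(5) = 1, so a_0 = ... = a_0 = 0. Factor out: x = 5^1 · u with u = 1 a unit in ℤ_5. Expand u iteratively via a_{v+i} = u_i mod 5, u_{i+1} = (u_i − a_{v+i})/5:
  u_0 = 1;  a_1 = 1;  u_1 = (u_0 − 1)/5 = 0
  u_1 = 0;  a_2 = 0;  u_2 = (u_1 − 0)/5 = 0
  u_2 = 0;  a_3 = 0;  u_3 = (u_2 − 0)/5 = 0
Digits: (0, 1, 0, 0).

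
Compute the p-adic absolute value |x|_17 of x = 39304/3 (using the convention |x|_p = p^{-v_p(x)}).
|39304/3|_17 = 1/4913

Step 1 — compute v_17(x) by factoring powers of 17 out of the numerator and denominator: v_17(39304/3) = 3. Step 2 — apply |x|_p = p^{-v_p(x)} = 17^{-3} = 1/4913.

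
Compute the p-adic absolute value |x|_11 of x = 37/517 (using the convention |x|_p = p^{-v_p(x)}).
|37/517|_11 = 11

Step 1 — compute v_11(x) by factoring powers of 11 out of the numerator and denominator: v_11(37/517) = -1. Step 2 — apply |x|_p = p^{-v_p(x)} = 11^{1} = 11.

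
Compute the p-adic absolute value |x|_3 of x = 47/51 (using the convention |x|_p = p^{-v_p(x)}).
|47/51|_3 = 3

Step 1 — compute v_3(x) by factoring powers of 3 out of the numerator and denominator: v_3(47/51) = -1. Step 2 — apply |x|_p = p^{-v_p(x)} = 3^{1} = 3.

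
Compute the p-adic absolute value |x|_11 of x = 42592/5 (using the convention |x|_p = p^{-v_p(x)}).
|42592/5|_11 = 1/1331

Step 1 — compute v_11(x) by factoring powers of 11 out of the numerator and denominator: v_11(42592/5) = 3. Step 2 — apply |x|_p = p^{-v_p(x)} = 11^{-3} = 1/1331.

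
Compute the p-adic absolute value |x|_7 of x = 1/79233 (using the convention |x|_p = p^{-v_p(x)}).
|1/79233|_7 = 2401

Step 1 — compute v_7(x) by factoring powers of 7 out of the numerator and denominator: v_7(1/79233) = -4. Step 2 — apply |x|_p = p^{-v_p(x)} = 7^{4} = 2401.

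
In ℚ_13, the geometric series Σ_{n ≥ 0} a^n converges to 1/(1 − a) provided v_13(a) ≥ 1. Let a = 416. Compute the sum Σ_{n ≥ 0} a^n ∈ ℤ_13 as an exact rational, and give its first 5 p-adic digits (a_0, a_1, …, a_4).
Σ a^n = 1/(1 − a) = -1/415;  first 5 digits = (1, 6, 12, 8, 0)

v_13(a) = 1 ≥ 1, so the series converges in ℤ_13 to 1/(1 − a) = 1/(1 − 416) = -1/415. Expand this rational in ℤ_13: compute digits iteratively via d_i = x_i mod 13, x_{i+1} = (x_i − d_i)/13. The first 5 digits are (1, 6, 12, 8, 0).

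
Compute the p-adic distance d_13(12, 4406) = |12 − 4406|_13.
d_13(12, 4406) = 1/2197

Step 1 — x − y = 12 − 4406 = -4394. Step 2 — v_13(-4394) = 3 (factor: -4394 = −(13^3 · 2); the sign does not affect v_p). Step 3 — |x − y|_13 = 13^{-3} = 1/2197.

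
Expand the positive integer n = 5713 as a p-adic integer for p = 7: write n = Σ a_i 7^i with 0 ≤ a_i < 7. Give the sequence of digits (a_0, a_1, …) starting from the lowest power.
(a_0, a_1, …) = (1, 4, 4, 2, 2)

Repeated division by 7 gives the digits low-to-high: 5713 = 1 + 4·7^1 + 4·7^2 + 2·7^3 + 2·7^4. Digit sequence: (1, 4, 4, 2, 2).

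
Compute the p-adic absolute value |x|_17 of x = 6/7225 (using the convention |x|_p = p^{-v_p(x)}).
|6/7225|_17 = 289

Step 1 — compute v_17(x) by factoring powers of 17 out of the numerator and denominator: v_17(6/7225) = -2. Step 2 — apply |x|_p = p^{-v_p(x)} = 17^{2} = 289.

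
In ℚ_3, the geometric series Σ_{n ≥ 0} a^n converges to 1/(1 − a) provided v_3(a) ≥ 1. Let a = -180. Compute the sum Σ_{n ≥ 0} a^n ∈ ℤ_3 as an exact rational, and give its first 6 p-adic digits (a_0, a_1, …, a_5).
Σ a^n = 1/(1 − a) = 1/181;  first 6 digits = (1, 0, 1, 2, 1, 0)

v_3(a) = 2 ≥ 1, so the series converges in ℤ_3 to 1/(1 − a) = 1/(1 − (-180)) = 1/181. Expand this rational in ℤ_3: compute digits iteratively via d_i = x_i mod 3, x_{i+1} = (x_i − d_i)/3. The first 6 digits are (1, 0, 1, 2, 1, 0).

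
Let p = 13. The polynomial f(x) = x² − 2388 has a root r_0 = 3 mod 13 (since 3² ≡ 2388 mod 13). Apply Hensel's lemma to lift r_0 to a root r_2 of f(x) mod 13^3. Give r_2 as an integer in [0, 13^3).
r_2 = 653 (mod 2197)

Hensel's recurrence: r_{i+1} = r_i − f(r_i)·(f′(r_i))^{-1} mod 13^{i+2}, with f′(x) = 2x. Iterate:
  r_0 = 3 (mod 13)
  r_1 = 146 (mod 169)
  r_2 = 653 (mod 2197)
Final: r_2 = 653, and one checks f(r_2) ≡ 0 mod 13^3.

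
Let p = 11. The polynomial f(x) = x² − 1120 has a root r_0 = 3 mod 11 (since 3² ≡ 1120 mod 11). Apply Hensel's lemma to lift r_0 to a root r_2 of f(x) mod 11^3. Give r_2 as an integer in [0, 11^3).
r_2 = 531 (mod 1331)

Hensel's recurrence: r_{i+1} = r_i − f(r_i)·(f′(r_i))^{-1} mod 11^{i+2}, with f′(x) = 2x. Iterate:
  r_0 = 3 (mod 11)
  r_1 = 47 (mod 121)
  r_2 = 531 (mod 1331)
Final: r_2 = 531, and one checks f(r_2) ≡ 0 mod 11^3.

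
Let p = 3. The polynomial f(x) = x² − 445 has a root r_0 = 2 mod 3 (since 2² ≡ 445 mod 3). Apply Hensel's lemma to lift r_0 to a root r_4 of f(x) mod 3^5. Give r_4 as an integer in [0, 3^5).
r_4 = 92 (mod 243)

Hensel's recurrence: r_{i+1} = r_i − f(r_i)·(f′(r_i))^{-1} mod 3^{i+2}, with f′(x) = 2x. Iterate:
  r_0 = 2 (mod 3)
  r_1 = 2 (mod 9)
  r_2 = 11 (mod 27)
  r_3 = 11 (mod 81)
  r_4 = 92 (mod 243)
Final: r_4 = 92, and one checks f(r_4) ≡ 0 mod 3^5.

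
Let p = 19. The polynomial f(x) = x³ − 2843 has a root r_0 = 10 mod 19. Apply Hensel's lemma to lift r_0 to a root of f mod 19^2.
r_1 = 181 (mod 361)

Hensel: r_{i+1} = r_i − f(r_i)/f′(r_i) mod 19^{i+2}, where f′(x) = 3x². Iterate:
  r_0 = 10 (mod 19)
  r_1 = 181 (mod 361)
Final: r = 181 with f(r) ≡ 0 mod 19^2.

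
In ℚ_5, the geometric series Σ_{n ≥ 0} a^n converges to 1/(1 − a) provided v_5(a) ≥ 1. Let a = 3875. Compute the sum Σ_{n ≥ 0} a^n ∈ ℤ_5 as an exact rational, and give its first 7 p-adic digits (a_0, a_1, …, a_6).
Σ a^n = 1/(1 − a) = -1/3874;  first 7 digits = (1, 0, 0, 1, 1, 1, 1)

v_5(a) = 3 ≥ 1, so the series converges in ℤ_5 to 1/(1 − a) = 1/(1 − 3875) = -1/3874. Expand this rational in ℤ_5: compute digits iteratively via d_i = x_i mod 5, x_{i+1} = (x_i − d_i)/5. The first 7 digits are (1, 0, 0, 1, 1, 1, 1).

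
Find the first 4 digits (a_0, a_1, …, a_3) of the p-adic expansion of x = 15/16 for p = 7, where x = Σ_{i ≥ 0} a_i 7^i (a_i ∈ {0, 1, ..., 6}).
(a_0, …, a_3) = (4, 0, 3, 0)

v_7(15/16) = 0 (numerator and denominator both coprime to 7), so x ∈ ℤ_7^×. Compute digits iteratively via a_i = x_i mod 7, x_{i+1} = (x_i − a_i)/7, with x_0 = x:
  x_0 = 15/16;  a_0 = 4;  x_1 = (x_0 − 4)/7 = -7/16
  x_1 = -7/16;  a_1 = 0;  x_2 = (x_1 − 0)/7 = -1/16
  x_2 = -1/16;  a_2 = 3;  x_3 = (x_2 − 3)/7 = -7/16
  x_3 = -7/16;  a_3 = 0;  x_4 = (x_3 − 0)/7 = -1/16
Digits: (4, 0, 3, 0).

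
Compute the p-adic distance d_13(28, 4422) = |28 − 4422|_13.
d_13(28, 4422) = 1/2197

Step 1 — x − y = 28 − 4422 = -4394. Step 2 — v_13(-4394) = 3 (factor: -4394 = −(13^3 · 2); the sign does not affect v_p). Step 3 — |x − y|_13 = 13^{-3} = 1/2197.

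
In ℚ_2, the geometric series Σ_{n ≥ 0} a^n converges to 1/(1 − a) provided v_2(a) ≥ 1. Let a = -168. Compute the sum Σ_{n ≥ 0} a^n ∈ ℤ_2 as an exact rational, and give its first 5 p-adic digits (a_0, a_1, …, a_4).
Σ a^n = 1/(1 − a) = 1/169;  first 5 digits = (1, 0, 0, 1, 1)

v_2(a) = 3 ≥ 1, so the series converges in ℤ_2 to 1/(1 − a) = 1/(1 − (-168)) = 1/169. Expand this rational in ℤ_2: compute digits iteratively via d_i = x_i mod 2, x_{i+1} = (x_i − d_i)/2. The first 5 digits are (1, 0, 0, 1, 1).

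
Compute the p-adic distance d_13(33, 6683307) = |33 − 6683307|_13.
d_13(33, 6683307) = 1/371293

Step 1 — x − y = 33 − 6683307 = -6683274. Step 2 — v_13(-6683274) = 5 (factor: -6683274 = −(13^5 · 18); the sign does not affect v_p). Step 3 — |x − y|_13 = 13^{-5} = 1/371293.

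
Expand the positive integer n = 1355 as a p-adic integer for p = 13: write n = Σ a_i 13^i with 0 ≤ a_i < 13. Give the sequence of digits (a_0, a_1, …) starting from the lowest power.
(a_0, a_1, …) = (3, 0, 8)

Repeated division by 13 gives the digits low-to-high: 1355 = 3 + 8·13^2. Digit sequence: (3, 0, 8).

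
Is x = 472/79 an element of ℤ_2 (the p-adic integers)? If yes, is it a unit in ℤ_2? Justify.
x ∈ ℤ_2 but not a unit; v_2(x) = 3 > 0

ℤ_2 = {x ∈ ℚ_2 : v_2(x) ≥ 0} and ℤ_2^× = {x ∈ ℤ_2 : v_2(x) = 0}. Here v_2(472/79) = v_2(num) − v_2(den) = 3; compare against these criteria.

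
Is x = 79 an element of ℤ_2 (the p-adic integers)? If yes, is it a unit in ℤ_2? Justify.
x ∈ ℤ_2^× (unit); v_2(x) = 0

ℤ_2 = {x ∈ ℚ_2 : v_2(x) ≥ 0} and ℤ_2^× = {x ∈ ℤ_2 : v_2(x) = 0}. Here v_2(79) = v_2(num) − v_2(den) = 0; compare against these criteria.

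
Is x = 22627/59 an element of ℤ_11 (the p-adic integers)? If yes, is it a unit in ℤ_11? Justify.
x ∈ ℤ_11 but not a unit; v_11(x) = 3 > 0

ℤ_11 = {x ∈ ℚ_11 : v_11(x) ≥ 0} and ℤ_11^× = {x ∈ ℤ_11 : v_11(x) = 0}. Here v_11(22627/59) = v_11(num) − v_11(den) = 3; compare against these criteria.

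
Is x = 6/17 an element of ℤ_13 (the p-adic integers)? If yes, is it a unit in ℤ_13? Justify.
x ∈ ℤ_13^× (unit); v_13(x) = 0

ℤ_13 = {x ∈ ℚ_13 : v_13(x) ≥ 0} and ℤ_13^× = {x ∈ ℤ_13 : v_13(x) = 0}. Here v_13(6/17) = v_13(num) − v_13(den) = 0; compare against these criteria.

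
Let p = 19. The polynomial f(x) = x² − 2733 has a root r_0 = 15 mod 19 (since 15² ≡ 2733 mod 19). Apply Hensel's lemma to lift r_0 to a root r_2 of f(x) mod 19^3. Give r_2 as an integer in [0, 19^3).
r_2 = 3853 (mod 6859)

Hensel's recurrence: r_{i+1} = r_i − f(r_i)·(f′(r_i))^{-1} mod 19^{i+2}, with f′(x) = 2x. Iterate:
  r_0 = 15 (mod 19)
  r_1 = 243 (mod 361)
  r_2 = 3853 (mod 6859)
Final: r_2 = 3853, and one checks f(r_2) ≡ 0 mod 19^3.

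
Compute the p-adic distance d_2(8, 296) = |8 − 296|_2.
d_2(8, 296) = 1/32

Step 1 — x − y = 8 − 296 = -288. Step 2 — v_2(-288) = 5 (factor: -288 = −(2^5 · 9); the sign does not affect v_p). Step 3 — |x − y|_2 = 2^{-5} = 1/32.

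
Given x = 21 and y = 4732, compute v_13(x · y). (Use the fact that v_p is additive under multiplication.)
v_13(99372) = 2

v_p(x) = 0 (factor: 21 = 13^0 · 21); v_p(y) = 2 (factor: 4732 = 13^2 · 28). Additivity: v_p(xy) = v_p(x) + v_p(y) = 0 + 2 = 2. (Direct check: xy = 99372 = 13^2 · (588).)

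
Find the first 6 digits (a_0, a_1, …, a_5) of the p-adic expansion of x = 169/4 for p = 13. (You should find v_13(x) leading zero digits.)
(a_0, …, a_5) = (0, 0, 10, 9, 9, 9)

v_13(169/4) = 2, so a_0 = ... = a_1 = 0. Factor out: x = 13^2 · u with u = 1/4 a unit in ℤ_13. Expand u iteratively via a_{v+i} = u_i mod 13, u_{i+1} = (u_i − a_{v+i})/13:
  u_0 = 1/4;  a_2 = 10;  u_1 = (u_0 − 10)/13 = -3/4
  u_1 = -3/4;  a_3 = 9;  u_2 = (u_1 − 9)/13 = -3/4
  u_2 = -3/4;  a_4 = 9;  u_3 = (u_2 − 9)/13 = -3/4
  u_3 = -3/4;  a_5 = 9;  u_4 = (u_3 − 9)/13 = -3/4
Digits: (0, 0, 10, 9, 9, 9).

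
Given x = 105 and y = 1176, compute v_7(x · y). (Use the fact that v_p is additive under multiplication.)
v_7(123480) = 3

v_p(x) = 1 (factor: 105 = 7^1 · 15); v_p(y) = 2 (factor: 1176 = 7^2 · 24). Additivity: v_p(xy) = v_p(x) + v_p(y) = 1 + 2 = 3. (Direct check: xy = 123480 = 7^3 · (360).)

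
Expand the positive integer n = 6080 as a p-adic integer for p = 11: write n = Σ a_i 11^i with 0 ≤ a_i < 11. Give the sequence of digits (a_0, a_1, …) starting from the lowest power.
(a_0, a_1, …) = (8, 2, 6, 4)

Repeated division by 11 gives the digits low-to-high: 6080 = 8 + 2·11^1 + 6·11^2 + 4·11^3. Digit sequence: (8, 2, 6, 4).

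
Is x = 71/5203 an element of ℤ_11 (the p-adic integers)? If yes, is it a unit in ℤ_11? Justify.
x ∉ ℤ_11 (v_11(x) = -2 < 0)

ℤ_11 = {x ∈ ℚ_11 : v_11(x) ≥ 0} and ℤ_11^× = {x ∈ ℤ_11 : v_11(x) = 0}. Here v_11(71/5203) = v_11(num) − v_11(den) = -2; compare against these criteria.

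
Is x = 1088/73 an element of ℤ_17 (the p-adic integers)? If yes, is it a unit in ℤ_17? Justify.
x ∈ ℤ_17 but not a unit; v_17(x) = 1 > 0

ℤ_17 = {x ∈ ℚ_17 : v_17(x) ≥ 0} and ℤ_17^× = {x ∈ ℤ_17 : v_17(x) = 0}. Here v_17(1088/73) = v_17(num) − v_17(den) = 1; compare against these criteria.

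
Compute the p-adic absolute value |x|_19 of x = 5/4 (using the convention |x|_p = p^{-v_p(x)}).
|5/4|_19 = 1

Step 1 — compute v_19(x) by factoring powers of 19 out of the numerator and denominator: v_19(5/4) = 0. Step 2 — apply |x|_p = p^{-v_p(x)} = 19^{0} = 1.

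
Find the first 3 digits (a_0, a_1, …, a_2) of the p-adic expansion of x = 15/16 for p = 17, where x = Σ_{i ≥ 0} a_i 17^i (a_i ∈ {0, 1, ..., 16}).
(a_0, …, a_2) = (2, 1, 1)

v_17(15/16) = 0 (numerator and denominator both coprime to 17), so x ∈ ℤ_17^×. Compute digits iteratively via a_i = x_i mod 17, x_{i+1} = (x_i − a_i)/17, with x_0 = x:
  x_0 = 15/16;  a_0 = 2;  x_1 = (x_0 − 2)/17 = -1/16
  x_1 = -1/16;  a_1 = 1;  x_2 = (x_1 − 1)/17 = -1/16
  x_2 = -1/16;  a_2 = 1;  x_3 = (x_2 − 1)/17 = -1/16
Digits: (2, 1, 1).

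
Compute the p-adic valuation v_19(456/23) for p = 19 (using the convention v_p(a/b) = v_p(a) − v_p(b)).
v_19(456/23) = 1

Factor powers of 19 from the numerator and denominator of the reduced fraction: 456 = 19^1 · 24 and 23 = 19^0 · 23. Apply v_p(a/b) = v_p(a) − v_p(b): v_19(456/23) = 1 − 0 = 1.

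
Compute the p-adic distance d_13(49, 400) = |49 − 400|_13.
d_13(49, 400) = 1/13

Step 1 — x − y = 49 − 400 = -351. Step 2 — v_13(-351) = 1 (factor: -351 = −(13^1 · 27); the sign does not affect v_p). Step 3 — |x − y|_13 = 13^{-1} = 1/13.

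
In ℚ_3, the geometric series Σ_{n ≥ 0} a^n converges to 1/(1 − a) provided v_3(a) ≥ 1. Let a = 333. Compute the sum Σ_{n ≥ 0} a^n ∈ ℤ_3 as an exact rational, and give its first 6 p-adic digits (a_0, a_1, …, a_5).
Σ a^n = 1/(1 − a) = -1/332;  first 6 digits = (1, 0, 1, 0, 2, 1)

v_3(a) = 2 ≥ 1, so the series converges in ℤ_3 to 1/(1 − a) = 1/(1 − 333) = -1/332. Expand this rational in ℤ_3: compute digits iteratively via d_i = x_i mod 3, x_{i+1} = (x_i − d_i)/3. The first 6 digits are (1, 0, 1, 0, 2, 1).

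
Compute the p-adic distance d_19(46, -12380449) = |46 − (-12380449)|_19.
d_19(46, -12380449) = 1/2476099

Step 1 — x − y = 46 − (-12380449) = 12380495. Step 2 — v_19(12380495) = 5 (factor: 12380495 = (19^5 · 5); the sign does not affect v_p). Step 3 — |x − y|_19 = 19^{-5} = 1/2476099.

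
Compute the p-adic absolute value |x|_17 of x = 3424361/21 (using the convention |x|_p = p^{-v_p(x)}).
|3424361/21|_17 = 1/83521

Step 1 — compute v_17(x) by factoring powers of 17 out of the numerator and denominator: v_17(3424361/21) = 4. Step 2 — apply |x|_p = p^{-v_p(x)} = 17^{-4} = 1/83521.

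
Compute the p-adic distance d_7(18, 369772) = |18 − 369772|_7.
d_7(18, 369772) = 1/16807

Step 1 — x − y = 18 − 369772 = -369754. Step 2 — v_7(-369754) = 5 (factor: -369754 = −(7^5 · 22); the sign does not affect v_p). Step 3 — |x − y|_7 = 7^{-5} = 1/16807.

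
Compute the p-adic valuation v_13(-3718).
v_13(-3718) = 2

v_13(n) is the largest exponent k such that 13^k divides n. Factor out: -3718 = -13^2 · 22. (Sign doesn't affect v_p.) So v_13(-3718) = 2.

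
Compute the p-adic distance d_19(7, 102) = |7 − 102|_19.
d_19(7, 102) = 1/19

Step 1 — x − y = 7 − 102 = -95. Step 2 — v_19(-95) = 1 (factor: -95 = −(19^1 · 5); the sign does not affect v_p). Step 3 — |x − y|_19 = 19^{-1} = 1/19.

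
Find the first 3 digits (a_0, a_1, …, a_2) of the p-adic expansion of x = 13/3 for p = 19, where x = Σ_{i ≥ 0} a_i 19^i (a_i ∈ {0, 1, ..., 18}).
(a_0, …, a_2) = (17, 12, 12)

v_19(13/3) = 0 (numerator and denominator both coprime to 19), so x ∈ ℤ_19^×. Compute digits iteratively via a_i = x_i mod 19, x_{i+1} = (x_i − a_i)/19, with x_0 = x:
  x_0 = 13/3;  a_0 = 17;  x_1 = (x_0 − 17)/19 = -2/3
  x_1 = -2/3;  a_1 = 12;  x_2 = (x_1 − 12)/19 = -2/3
  x_2 = -2/3;  a_2 = 12;  x_3 = (x_2 − 12)/19 = -2/3
Digits: (17, 12, 12).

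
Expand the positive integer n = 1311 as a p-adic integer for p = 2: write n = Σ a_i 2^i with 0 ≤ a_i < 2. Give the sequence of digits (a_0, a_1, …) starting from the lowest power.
(a_0, a_1, …) = (1, 1, 1, 1, 1, 0, 0, 0, 1, 0, 1)

Repeated division by 2 gives the digits low-to-high: 1311 = 1 + 1·2^1 + 1·2^2 + 1·2^3 + 1·2^4 + 1·2^8 + 1·2^10. Digit sequence: (1, 1, 1, 1, 1, 0, 0, 0, 1, 0, 1).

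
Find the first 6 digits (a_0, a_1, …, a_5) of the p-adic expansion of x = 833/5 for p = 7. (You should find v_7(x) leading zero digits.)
(a_0, …, a_5) = (0, 0, 2, 3, 1, 4)

v_7(833/5) = 2, so a_0 = ... = a_1 = 0. Factor out: x = 7^2 · u with u = 17/5 a unit in ℤ_7. Expand u iteratively via a_{v+i} = u_i mod 7, u_{i+1} = (u_i − a_{v+i})/7:
  u_0 = 17/5;  a_2 = 2;  u_1 = (u_0 − 2)/7 = 1/5
  u_1 = 1/5;  a_3 = 3;  u_2 = (u_1 − 3)/7 = -2/5
  u_2 = -2/5;  a_4 = 1;  u_3 = (u_2 − 1)/7 = -1/5
  u_3 = -1/5;  a_5 = 4;  u_4 = (u_3 − 4)/7 = -3/5
Digits: (0, 0, 2, 3, 1, 4).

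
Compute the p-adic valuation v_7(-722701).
v_7(-722701) = 5

v_7(n) is the largest exponent k such that 7^k divides n. Factor out: -722701 = -7^5 · 43. (Sign doesn't affect v_p.) So v_7(-722701) = 5.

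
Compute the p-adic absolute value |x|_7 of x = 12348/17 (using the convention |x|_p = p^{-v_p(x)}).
|12348/17|_7 = 1/343

Step 1 — compute v_7(x) by factoring powers of 7 out of the numerator and denominator: v_7(12348/17) = 3. Step 2 — apply |x|_p = p^{-v_p(x)} = 7^{-3} = 1/343.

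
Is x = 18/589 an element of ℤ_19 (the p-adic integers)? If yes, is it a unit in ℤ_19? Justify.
x ∉ ℤ_19 (v_19(x) = -1 < 0)

ℤ_19 = {x ∈ ℚ_19 : v_19(x) ≥ 0} and ℤ_19^× = {x ∈ ℤ_19 : v_19(x) = 0}. Here v_19(18/589) = v_19(num) − v_19(den) = -1; compare against these criteria.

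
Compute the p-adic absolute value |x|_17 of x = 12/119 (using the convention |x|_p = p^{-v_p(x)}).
|12/119|_17 = 17

Step 1 — compute v_17(x) by factoring powers of 17 out of the numerator and denominator: v_17(12/119) = -1. Step 2 — apply |x|_p = p^{-v_p(x)} = 17^{1} = 17.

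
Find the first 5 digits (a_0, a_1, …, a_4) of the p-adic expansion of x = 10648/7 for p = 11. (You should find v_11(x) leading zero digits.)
(a_0, …, a_4) = (0, 0, 0, 9, 4)

v_11(10648/7) = 3, so a_0 = ... = a_2 = 0. Factor out: x = 11^3 · u with u = 8/7 a unit in ℤ_11. Expand u iteratively via a_{v+i} = u_i mod 11, u_{i+1} = (u_i − a_{v+i})/11:
  u_0 = 8/7;  a_3 = 9;  u_1 = (u_0 − 9)/11 = -5/7
  u_1 = -5/7;  a_4 = 4;  u_2 = (u_1 − 4)/11 = -3/7
Digits: (0, 0, 0, 9, 4).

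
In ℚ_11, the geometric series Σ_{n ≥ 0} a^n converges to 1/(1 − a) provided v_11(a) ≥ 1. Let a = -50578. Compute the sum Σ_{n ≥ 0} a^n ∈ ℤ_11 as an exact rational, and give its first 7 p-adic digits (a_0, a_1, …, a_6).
Σ a^n = 1/(1 − a) = 1/50579;  first 7 digits = (1, 0, 0, 6, 7, 10, 2)

v_11(a) = 3 ≥ 1, so the series converges in ℤ_11 to 1/(1 − a) = 1/(1 − (-50578)) = 1/50579. Expand this rational in ℤ_11: compute digits iteratively via d_i = x_i mod 11, x_{i+1} = (x_i − d_i)/11. The first 7 digits are (1, 0, 0, 6, 7, 10, 2).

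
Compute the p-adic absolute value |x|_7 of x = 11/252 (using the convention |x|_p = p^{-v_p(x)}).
|11/252|_7 = 7

Step 1 — compute v_7(x) by factoring powers of 7 out of the numerator and denominator: v_7(11/252) = -1. Step 2 — apply |x|_p = p^{-v_p(x)} = 7^{1} = 7.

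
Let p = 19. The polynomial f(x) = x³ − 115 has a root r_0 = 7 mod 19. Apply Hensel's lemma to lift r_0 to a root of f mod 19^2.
r_1 = 197 (mod 361)

Hensel: r_{i+1} = r_i − f(r_i)/f′(r_i) mod 19^{i+2}, where f′(x) = 3x². Iterate:
  r_0 = 7 (mod 19)
  r_1 = 197 (mod 361)
Final: r = 197 with f(r) ≡ 0 mod 19^2.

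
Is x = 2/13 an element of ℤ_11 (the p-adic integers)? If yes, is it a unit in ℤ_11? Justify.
x ∈ ℤ_11^× (unit); v_11(x) = 0

ℤ_11 = {x ∈ ℚ_11 : v_11(x) ≥ 0} and ℤ_11^× = {x ∈ ℤ_11 : v_11(x) = 0}. Here v_11(2/13) = v_11(num) − v_11(den) = 0; compare against these criteria.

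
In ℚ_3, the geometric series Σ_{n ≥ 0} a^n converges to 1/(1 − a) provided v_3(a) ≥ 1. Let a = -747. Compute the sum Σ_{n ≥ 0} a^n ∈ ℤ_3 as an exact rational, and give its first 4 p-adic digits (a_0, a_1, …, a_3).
Σ a^n = 1/(1 − a) = 1/748;  first 4 digits = (1, 0, 1, 2)

v_3(a) = 2 ≥ 1, so the series converges in ℤ_3 to 1/(1 − a) = 1/(1 − (-747)) = 1/748. Expand this rational in ℤ_3: compute digits iteratively via d_i = x_i mod 3, x_{i+1} = (x_i − d_i)/3. The first 4 digits are (1, 0, 1, 2).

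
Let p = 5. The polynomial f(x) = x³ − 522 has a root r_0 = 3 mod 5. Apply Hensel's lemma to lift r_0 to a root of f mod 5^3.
r_2 = 113 (mod 125)

Hensel: r_{i+1} = r_i − f(r_i)/f′(r_i) mod 5^{i+2}, where f′(x) = 3x². Iterate:
  r_0 = 3 (mod 5)
  r_1 = 13 (mod 25)
  r_2 = 113 (mod 125)
Final: r = 113 with f(r) ≡ 0 mod 5^3.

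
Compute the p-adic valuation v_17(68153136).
v_17(68153136) = 5

v_17(n) is the largest exponent k such that 17^k divides n. Factor out: 68153136 = 17^5 · 48. (Sign doesn't affect v_p.) So v_17(68153136) = 5.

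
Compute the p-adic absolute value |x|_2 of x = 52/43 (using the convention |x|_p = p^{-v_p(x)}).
|52/43|_2 = 1/4

Step 1 — compute v_2(x) by factoring powers of 2 out of the numerator and denominator: v_2(52/43) = 2. Step 2 — apply |x|_p = p^{-v_p(x)} = 2^{-2} = 1/4.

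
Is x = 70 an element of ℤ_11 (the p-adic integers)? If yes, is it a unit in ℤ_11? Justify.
x ∈ ℤ_11^× (unit); v_11(x) = 0

ℤ_11 = {x ∈ ℚ_11 : v_11(x) ≥ 0} and ℤ_11^× = {x ∈ ℤ_11 : v_11(x) = 0}. Here v_11(70) = v_11(num) − v_11(den) = 0; compare against these criteria.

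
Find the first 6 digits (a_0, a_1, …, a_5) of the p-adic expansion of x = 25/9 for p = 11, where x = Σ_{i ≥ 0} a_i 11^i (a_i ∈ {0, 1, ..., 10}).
(a_0, …, a_5) = (4, 6, 8, 9, 4, 2)

v_11(25/9) = 0 (numerator and denominator both coprime to 11), so x ∈ ℤ_11^×. Compute digits iteratively via a_i = x_i mod 11, x_{i+1} = (x_i − a_i)/11, with x_0 = x:
  x_0 = 25/9;  a_0 = 4;  x_1 = (x_0 − 4)/11 = -1/9
  x_1 = -1/9;  a_1 = 6;  x_2 = (x_1 − 6)/11 = -5/9
  x_2 = -5/9;  a_2 = 8;  x_3 = (x_2 − 8)/11 = -7/9
  x_3 = -7/9;  a_3 = 9;  x_4 = (x_3 − 9)/11 = -8/9
  x_4 = -8/9;  a_4 = 4;  x_5 = (x_4 − 4)/11 = -4/9
  x_5 = -4/9;  a_5 = 2;  x_6 = (x_5 − 2)/11 = -2/9
Digits: (4, 6, 8, 9, 4, 2).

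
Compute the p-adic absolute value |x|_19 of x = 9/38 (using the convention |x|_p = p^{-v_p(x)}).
|9/38|_19 = 19

Step 1 — compute v_19(x) by factoring powers of 19 out of the numerator and denominator: v_19(9/38) = -1. Step 2 — apply |x|_p = p^{-v_p(x)} = 19^{1} = 19.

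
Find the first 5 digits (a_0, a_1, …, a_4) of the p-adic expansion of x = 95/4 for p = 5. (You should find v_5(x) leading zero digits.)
(a_0, …, a_4) = (0, 1, 2, 1, 1)

v_5(95/4) = 1, so a_0 = ... = a_0 = 0. Factor out: x = 5^1 · u with u = 19/4 a unit in ℤ_5. Expand u iteratively via a_{v+i} = u_i mod 5, u_{i+1} = (u_i − a_{v+i})/5:
  u_0 = 19/4;  a_1 = 1;  u_1 = (u_0 − 1)/5 = 3/4
  u_1 = 3/4;  a_2 = 2;  u_2 = (u_1 − 2)/5 = -1/4
  u_2 = -1/4;  a_3 = 1;  u_3 = (u_2 − 1)/5 = -1/4
  u_3 = -1/4;  a_4 = 1;  u_4 = (u_3 − 1)/5 = -1/4
Digits: (0, 1, 2, 1, 1).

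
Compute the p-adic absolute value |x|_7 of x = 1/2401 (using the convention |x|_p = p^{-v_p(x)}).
|1/2401|_7 = 2401

Step 1 — compute v_7(x) by factoring powers of 7 out of the numerator and denominator: v_7(1/2401) = -4. Step 2 — apply |x|_p = p^{-v_p(x)} = 7^{4} = 2401.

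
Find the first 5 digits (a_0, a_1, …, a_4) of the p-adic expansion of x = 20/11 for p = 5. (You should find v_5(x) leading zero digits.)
(a_0, …, a_4) = (0, 4, 2, 4, 0)

v_5(20/11) = 1, so a_0 = ... = a_0 = 0. Factor out: x = 5^1 · u with u = 4/11 a unit in ℤ_5. Expand u iteratively via a_{v+i} = u_i mod 5, u_{i+1} = (u_i − a_{v+i})/5:
  u_0 = 4/11;  a_1 = 4;  u_1 = (u_0 − 4)/5 = -8/11
  u_1 = -8/11;  a_2 = 2;  u_2 = (u_1 − 2)/5 = -6/11
  u_2 = -6/11;  a_3 = 4;  u_3 = (u_2 − 4)/5 = -10/11
  u_3 = -10/11;  a_4 = 0;  u_4 = (u_3 − 0)/5 = -2/11
Digits: (0, 4, 2, 4, 0).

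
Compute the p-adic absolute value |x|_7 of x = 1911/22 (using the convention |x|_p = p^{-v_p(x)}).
|1911/22|_7 = 1/49

Step 1 — compute v_7(x) by factoring powers of 7 out of the numerator and denominator: v_7(1911/22) = 2. Step 2 — apply |x|_p = p^{-v_p(x)} = 7^{-2} = 1/49.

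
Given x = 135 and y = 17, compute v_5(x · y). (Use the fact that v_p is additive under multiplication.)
v_5(2295) = 1

v_p(x) = 1 (factor: 135 = 5^1 · 27); v_p(y) = 0 (factor: 17 = 5^0 · 17). Additivity: v_p(xy) = v_p(x) + v_p(y) = 1 + 0 = 1. (Direct check: xy = 2295 = 5^1 · (459).)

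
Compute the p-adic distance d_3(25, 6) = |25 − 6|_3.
d_3(25, 6) = 1

Step 1 — x − y = 25 − 6 = 19. Step 2 — v_3(19) = 0 (factor: 19 = (3^0 · 19); the sign does not affect v_p). Step 3 — |x − y|_3 = 3^{0} = 1.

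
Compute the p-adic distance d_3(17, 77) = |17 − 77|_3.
d_3(17, 77) = 1/3

Step 1 — x − y = 17 − 77 = -60. Step 2 — v_3(-60) = 1 (factor: -60 = −(3^1 · 20); the sign does not affect v_p). Step 3 — |x − y|_3 = 3^{-1} = 1/3.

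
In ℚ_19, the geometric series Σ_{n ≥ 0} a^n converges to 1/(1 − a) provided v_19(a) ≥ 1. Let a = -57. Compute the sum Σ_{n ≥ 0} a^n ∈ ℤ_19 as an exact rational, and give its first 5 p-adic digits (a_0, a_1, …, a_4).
Σ a^n = 1/(1 − a) = 1/58;  first 5 digits = (1, 16, 8, 11, 3)

v_19(a) = 1 ≥ 1, so the series converges in ℤ_19 to 1/(1 − a) = 1/(1 − (-57)) = 1/58. Expand this rational in ℤ_19: compute digits iteratively via d_i = x_i mod 19, x_{i+1} = (x_i − d_i)/19. The first 5 digits are (1, 16, 8, 11, 3).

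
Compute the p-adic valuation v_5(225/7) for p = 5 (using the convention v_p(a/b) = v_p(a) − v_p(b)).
v_5(225/7) = 2

Factor powers of 5 from the numerator and denominator of the reduced fraction: 225 = 5^2 · 9 and 7 = 5^0 · 7. Apply v_p(a/b) = v_p(a) − v_p(b): v_5(225/7) = 2 − 0 = 2.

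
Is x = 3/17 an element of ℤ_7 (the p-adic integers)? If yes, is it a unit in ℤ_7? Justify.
x ∈ ℤ_7^× (unit); v_7(x) = 0

ℤ_7 = {x ∈ ℚ_7 : v_7(x) ≥ 0} and ℤ_7^× = {x ∈ ℤ_7 : v_7(x) = 0}. Here v_7(3/17) = v_7(num) − v_7(den) = 0; compare against these criteria.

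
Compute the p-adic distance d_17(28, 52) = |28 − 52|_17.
d_17(28, 52) = 1

Step 1 — x − y = 28 − 52 = -24. Step 2 — v_17(-24) = 0 (factor: -24 = −(17^0 · 24); the sign does not affect v_p). Step 3 — |x − y|_17 = 17^{0} = 1.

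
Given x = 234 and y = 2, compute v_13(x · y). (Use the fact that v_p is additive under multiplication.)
v_13(468) = 1

v_p(x) = 1 (factor: 234 = 13^1 · 18); v_p(y) = 0 (factor: 2 = 13^0 · 2). Additivity: v_p(xy) = v_p(x) + v_p(y) = 1 + 0 = 1. (Direct check: xy = 468 = 13^1 · (36).)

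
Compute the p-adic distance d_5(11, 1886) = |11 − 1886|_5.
d_5(11, 1886) = 1/625

Step 1 — x − y = 11 − 1886 = -1875. Step 2 — v_5(-1875) = 4 (factor: -1875 = −(5^4 · 3); the sign does not affect v_p). Step 3 — |x − y|_5 = 5^{-4} = 1/625.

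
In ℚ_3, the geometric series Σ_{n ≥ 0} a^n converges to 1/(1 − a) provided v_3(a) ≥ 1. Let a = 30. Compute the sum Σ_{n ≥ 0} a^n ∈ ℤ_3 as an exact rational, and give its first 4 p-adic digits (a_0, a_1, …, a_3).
Σ a^n = 1/(1 − a) = -1/29;  first 4 digits = (1, 1, 1, 2)

v_3(a) = 1 ≥ 1, so the series converges in ℤ_3 to 1/(1 − a) = 1/(1 − 30) = -1/29. Expand this rational in ℤ_3: compute digits iteratively via d_i = x_i mod 3, x_{i+1} = (x_i − d_i)/3. The first 4 digits are (1, 1, 1, 2).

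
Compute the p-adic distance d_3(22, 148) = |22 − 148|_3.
d_3(22, 148) = 1/9

Step 1 — x − y = 22 − 148 = -126. Step 2 — v_3(-126) = 2 (factor: -126 = −(3^2 · 14); the sign does not affect v_p). Step 3 — |x − y|_3 = 3^{-2} = 1/9.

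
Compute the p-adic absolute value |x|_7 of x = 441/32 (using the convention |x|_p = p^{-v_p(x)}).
|441/32|_7 = 1/49

Step 1 — compute v_7(x) by factoring powers of 7 out of the numerator and denominator: v_7(441/32) = 2. Step 2 — apply |x|_p = p^{-v_p(x)} = 7^{-2} = 1/49.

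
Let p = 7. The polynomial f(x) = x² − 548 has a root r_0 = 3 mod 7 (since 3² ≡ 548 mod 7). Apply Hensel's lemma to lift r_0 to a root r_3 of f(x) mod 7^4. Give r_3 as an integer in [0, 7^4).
r_3 = 493 (mod 2401)

Hensel's recurrence: r_{i+1} = r_i − f(r_i)·(f′(r_i))^{-1} mod 7^{i+2}, with f′(x) = 2x. Iterate:
  r_0 = 3 (mod 7)
  r_1 = 3 (mod 49)
  r_2 = 150 (mod 343)
  r_3 = 493 (mod 2401)
Final: r_3 = 493, and one checks f(r_3) ≡ 0 mod 7^4.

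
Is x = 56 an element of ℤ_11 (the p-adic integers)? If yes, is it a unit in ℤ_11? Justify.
x ∈ ℤ_11^× (unit); v_11(x) = 0

ℤ_11 = {x ∈ ℚ_11 : v_11(x) ≥ 0} and ℤ_11^× = {x ∈ ℤ_11 : v_11(x) = 0}. Here v_11(56) = v_11(num) − v_11(den) = 0; compare against these criteria.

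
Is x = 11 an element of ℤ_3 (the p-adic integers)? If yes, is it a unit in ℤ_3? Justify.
x ∈ ℤ_3^× (unit); v_3(x) = 0

ℤ_3 = {x ∈ ℚ_3 : v_3(x) ≥ 0} and ℤ_3^× = {x ∈ ℤ_3 : v_3(x) = 0}. Here v_3(11) = v_3(num) − v_3(den) = 0; compare against these criteria.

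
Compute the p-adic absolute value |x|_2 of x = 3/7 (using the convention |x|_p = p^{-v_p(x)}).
|3/7|_2 = 1

Step 1 — compute v_2(x) by factoring powers of 2 out of the numerator and denominator: v_2(3/7) = 0. Step 2 — apply |x|_p = p^{-v_p(x)} = 2^{0} = 1.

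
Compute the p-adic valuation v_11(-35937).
v_11(-35937) = 3

v_11(n) is the largest exponent k such that 11^k divides n. Factor out: -35937 = -11^3 · 27. (Sign doesn't affect v_p.) So v_11(-35937) = 3.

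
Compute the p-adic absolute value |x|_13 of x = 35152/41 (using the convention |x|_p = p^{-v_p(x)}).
|35152/41|_13 = 1/2197

Step 1 — compute v_13(x) by factoring powers of 13 out of the numerator and denominator: v_13(35152/41) = 3. Step 2 — apply |x|_p = p^{-v_p(x)} = 13^{-3} = 1/2197.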